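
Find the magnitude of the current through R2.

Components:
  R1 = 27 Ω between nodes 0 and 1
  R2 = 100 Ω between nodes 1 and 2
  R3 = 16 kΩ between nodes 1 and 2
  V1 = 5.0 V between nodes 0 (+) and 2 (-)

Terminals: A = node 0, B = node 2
Nodal analysis, taking node 2 as the 0 V reference.
Source V1 fixes V_0 = 5 V.
KCL at each unknown node (sum of currents leaving = 0; resistances in Ω):
  Node 1: (V_1 - 5)/27 + (V_1 - 0)/100 + (V_1 - 0)/16000 = 0
Collecting terms: 0.0471 × V_1 = 0.1852  =>  V_1 = 3.932 V
I_R2 = (V_1 - V_2)/R2 = (3.932 - 0)/100 = 0.03932 A
|I_R2| = 0.03932 A

Final answer: |I_R2| = 0.03932 A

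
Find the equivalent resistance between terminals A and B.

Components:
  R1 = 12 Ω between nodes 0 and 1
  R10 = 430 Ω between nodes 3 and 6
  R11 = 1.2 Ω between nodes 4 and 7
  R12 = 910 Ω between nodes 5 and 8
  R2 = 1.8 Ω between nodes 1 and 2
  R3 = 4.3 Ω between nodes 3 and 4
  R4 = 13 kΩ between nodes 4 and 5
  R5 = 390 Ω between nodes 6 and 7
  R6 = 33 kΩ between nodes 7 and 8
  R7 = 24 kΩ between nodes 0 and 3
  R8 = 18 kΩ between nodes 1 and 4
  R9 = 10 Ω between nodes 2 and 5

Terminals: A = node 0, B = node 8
The network is not a plain series/parallel combination. Inject a 1 A test current into terminal A (node 0) and return it from terminal B (node 8); then R_eq = V_A / (1 A).
Nodal analysis, taking node 8 as the 0 V reference.
Current source I_test pushes 1 A into node 0 and draws it out of node 8.
KCL at each unknown node (sum of currents leaving = 0; resistances in Ω):
  Node 0: (V_0 - V_1)/12 + (V_0 - V_3)/24000 - 1 = 0
  Node 1: (V_1 - V_0)/12 + (V_1 - V_2)/1.8 + (V_1 - V_4)/18000 = 0
  Node 2: (V_2 - V_1)/1.8 + (V_2 - V_5)/10 = 0
  Node 3: (V_3 - V_0)/24000 + (V_3 - V_4)/4.3 + (V_3 - V_6)/430 = 0
  Node 4: (V_4 - V_1)/18000 + (V_4 - V_3)/4.3 + (V_4 - V_5)/13000 + (V_4 - V_7)/1.2 = 0
  Node 5: (V_5 - V_2)/10 + (V_5 - V_4)/13000 + (V_5 - 0)/910 = 0
  Node 6: (V_6 - V_3)/430 + (V_6 - V_7)/390 = 0
  Node 7: (V_7 - V_4)/1.2 + (V_7 - V_6)/390 + (V_7 - 0)/33000 = 0
Collecting terms (coefficients in siemens):
  0.08337·V_0 - 0.08333·V_1 - 0.00004167·V_3 = 1
  0.6389·V_1 - 0.08333·V_0 - 0.5556·V_2 - 0.00005556·V_4 = 0
  0.6556·V_2 - 0.5556·V_1 - 0.1·V_5 = 0
  0.2349·V_3 - 0.00004167·V_0 - 0.2326·V_4 - 0.002326·V_6 = 0
  1.066·V_4 - 0.00005556·V_1 - 0.2326·V_3 - 0.00007692·V_5 - 0.8333·V_7 = 0
  0.1012·V_5 - 0.1·V_2 - 0.00007692·V_4 = 0
  0.00489·V_6 - 0.002326·V_3 - 0.002564·V_7 = 0
  0.8359·V_7 - 0.8333·V_4 - 0.002564·V_6 = 0
Solving these 8 simultaneous equations (Gaussian elimination) gives:
  V_0 = 912.5 V, V_1 = 900.5 V, V_2 = 898.8 V, V_3 = 765.1 V
  V_4 = 765.1 V, V_5 = 888.9 V, V_6 = 765.1 V, V_7 = 765.1 V
R_eq = V_0 / 1 A = 912.5 Ω

Final answer: 912.5 Ω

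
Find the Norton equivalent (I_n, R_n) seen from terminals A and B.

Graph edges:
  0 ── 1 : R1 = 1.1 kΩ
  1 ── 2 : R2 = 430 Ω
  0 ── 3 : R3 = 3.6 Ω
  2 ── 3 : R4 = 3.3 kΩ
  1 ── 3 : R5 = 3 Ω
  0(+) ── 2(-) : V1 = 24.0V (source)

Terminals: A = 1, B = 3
Find the Thévenin equivalent first; then I_n = V_th/R_th and R_n = R_th.
Step 1 — V_th is the open-circuit voltage V_A - V_B (nothing connected across the terminals).
Nodal analysis, taking node 2 as the 0 V reference.
Source V1 fixes V_0 = 24 V.
KCL at each unknown node (sum of currents leaving = 0; resistances in Ω):
  Node 1: (V_1 - 24)/1100 + (V_1 - 0)/430 + (V_1 - V_3)/3 = 0
  Node 3: (V_3 - 24)/3.6 + (V_3 - 0)/3300 + (V_3 - V_1)/3 = 0
Collecting terms (coefficients in siemens):
  0.3366·V_1 - 0.3333·V_3 = 0.02182
  0.6114·V_3 - 0.3333·V_1 = 6.667
Determinant D = (0.3366)(0.6114) - (-0.3333)(-0.3333) = 0.09467
V_1 = [(0.02182)(0.6114) - (-0.3333)(6.667)]/D = 23.61 V
V_3 = [(0.3366)(6.667) - (0.02182)(-0.3333)]/D = 23.78 V
V_th = V_1 - V_3 = 23.61 - 23.78 = -0.1637 V
Step 2 — R_th: zero the source — replace V1 by a short circuit (node 2 merges into node 0) — and find the resistance seen between A (node 1) and B (node 3).
Reduce the network between node 1 (A) and node 3 (B) by series/parallel combination:
  Rp1 = R1 ‖ R2 (parallel, both between nodes 0 and 1) = 1/(1/1100 + 1/430) = 309.2 Ω
  Rp2 = R3 ‖ R4 (parallel, both between nodes 0 and 3) = 1/(1/3.6 + 1/3300) = 3.596 Ω
  Rs1 = Rp1 + Rp2 (series, joined only at node 0) = 309.2 + 3.596 = 312.7 Ω
  Rp3 = R5 ‖ Rs1 (parallel, both between nodes 1 and 3) = 1/(1/3 + 1/312.7) = 2.971 Ω
R_th = 2.971 Ω
I_n = V_th/R_th = -0.1637/2.971 = -0.05509 A, and R_n = R_th = 2.971 Ω

Final answer: I_n = -0.05509 A, R_n = 2.971 Ω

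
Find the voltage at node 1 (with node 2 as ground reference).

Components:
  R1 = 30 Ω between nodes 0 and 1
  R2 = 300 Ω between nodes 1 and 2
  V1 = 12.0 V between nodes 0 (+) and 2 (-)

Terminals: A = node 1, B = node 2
Nodal analysis, taking node 2 as the 0 V reference.
Source V1 fixes V_0 = 12 V.
KCL at each unknown node (sum of currents leaving = 0; resistances in Ω):
  Node 1: (V_1 - 12)/30 + (V_1 - 0)/300 = 0
Collecting terms: 0.03667 × V_1 = 0.4  =>  V_1 = 10.91 V
The requested potential is V_1 = 10.91 V.

Final answer: V_1 = 10.91 V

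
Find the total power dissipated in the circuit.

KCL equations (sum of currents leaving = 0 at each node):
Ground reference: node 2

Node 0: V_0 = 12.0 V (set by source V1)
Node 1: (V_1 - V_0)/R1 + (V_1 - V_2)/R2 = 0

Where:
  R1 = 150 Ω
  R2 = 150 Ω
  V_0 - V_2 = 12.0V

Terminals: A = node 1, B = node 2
Nodal analysis, taking node 2 as the 0 V reference.
Source V1 fixes V_0 = 12 V.
KCL at each unknown node (sum of currents leaving = 0; resistances in Ω):
  Node 1: (V_1 - 12)/150 + (V_1 - 0)/150 = 0
Collecting terms: 0.01333 × V_1 = 0.08  =>  V_1 = 6 V
Power in each resistor, P = (ΔV)²/R:
  P_R1 = (12 - 6)²/150 = 0.24 W
  P_R2 = (6 - 0)²/150 = 0.24 W
P_total = P_R1 + P_R2 = 0.48 W

Final answer: 0.48 W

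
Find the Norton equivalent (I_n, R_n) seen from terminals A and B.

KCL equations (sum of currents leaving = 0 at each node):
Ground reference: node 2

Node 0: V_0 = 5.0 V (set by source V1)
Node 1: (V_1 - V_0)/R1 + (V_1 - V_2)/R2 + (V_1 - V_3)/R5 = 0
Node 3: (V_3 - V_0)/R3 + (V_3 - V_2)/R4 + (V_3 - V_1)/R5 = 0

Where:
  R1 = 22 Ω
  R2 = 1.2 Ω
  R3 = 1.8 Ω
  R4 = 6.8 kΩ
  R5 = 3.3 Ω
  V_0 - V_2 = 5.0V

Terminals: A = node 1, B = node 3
Find the Thévenin equivalent first; then I_n = V_th/R_th and R_n = R_th.
Step 1 — V_th is the open-circuit voltage V_A - V_B (nothing connected across the terminals).
Nodal analysis, taking node 2 as the 0 V reference.
Source V1 fixes V_0 = 5 V.
KCL at each unknown node (sum of currents leaving = 0; resistances in Ω):
  Node 1: (V_1 - 5)/22 + (V_1 - 0)/1.2 + (V_1 - V_3)/3.3 = 0
  Node 3: (V_3 - 5)/1.8 + (V_3 - 0)/6800 + (V_3 - V_1)/3.3 = 0
Collecting terms (coefficients in siemens):
  1.182·V_1 - 0.303·V_3 = 0.2273
  0.8587·V_3 - 0.303·V_1 = 2.778
Determinant D = (1.182)(0.8587) - (-0.303)(-0.303) = 0.923
V_1 = [(0.2273)(0.8587) - (-0.303)(2.778)]/D = 1.123 V
V_3 = [(1.182)(2.778) - (0.2273)(-0.303)]/D = 3.631 V
V_th = V_1 - V_3 = 1.123 - 3.631 = -2.508 V
Step 2 — R_th: zero the source — replace V1 by a short circuit (node 2 merges into node 0) — and find the resistance seen between A (node 1) and B (node 3).
Reduce the network between node 1 (A) and node 3 (B) by series/parallel combination:
  Rp1 = R1 ‖ R2 (parallel, both between nodes 0 and 1) = 1/(1/22 + 1/1.2) = 1.138 Ω
  Rp2 = R3 ‖ R4 (parallel, both between nodes 0 and 3) = 1/(1/1.8 + 1/6800) = 1.8 Ω
  Rs1 = Rp1 + Rp2 (series, joined only at node 0) = 1.138 + 1.8 = 2.937 Ω
  Rp3 = R5 ‖ Rs1 (parallel, both between nodes 1 and 3) = 1/(1/3.3 + 1/2.937) = 1.554 Ω
R_th = 1.554 Ω
I_n = V_th/R_th = -2.508/1.554 = -1.614 A, and R_n = R_th = 1.554 Ω

Final answer: I_n = -1.614 A, R_n = 1.554 Ω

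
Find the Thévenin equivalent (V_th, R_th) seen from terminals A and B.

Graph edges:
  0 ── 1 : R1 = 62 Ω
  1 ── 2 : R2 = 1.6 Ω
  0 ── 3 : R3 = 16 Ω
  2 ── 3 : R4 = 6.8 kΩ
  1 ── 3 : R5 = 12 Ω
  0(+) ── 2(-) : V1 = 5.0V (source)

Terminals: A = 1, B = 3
Step 1 — V_th is the open-circuit voltage V_A - V_B (nothing connected across the terminals).
Nodal analysis, taking node 2 as the 0 V reference.
Source V1 fixes V_0 = 5 V.
KCL at each unknown node (sum of currents leaving = 0; resistances in Ω):
  Node 1: (V_1 - 5)/62 + (V_1 - 0)/1.6 + (V_1 - V_3)/12 = 0
  Node 3: (V_3 - 5)/16 + (V_3 - 0)/6800 + (V_3 - V_1)/12 = 0
Collecting terms (coefficients in siemens):
  0.7245·V_1 - 0.08333·V_3 = 0.08065
  0.146·V_3 - 0.08333·V_1 = 0.3125
Determinant D = (0.7245)(0.146) - (-0.08333)(-0.08333) = 0.09881
V_1 = [(0.08065)(0.146) - (-0.08333)(0.3125)]/D = 0.3827 V
V_3 = [(0.7245)(0.3125) - (0.08065)(-0.08333)]/D = 2.359 V
V_th = V_1 - V_3 = 0.3827 - 2.359 = -1.976 V
Step 2 — R_th: zero the source — replace V1 by a short circuit (node 2 merges into node 0) — and find the resistance seen between A (node 1) and B (node 3).
Reduce the network between node 1 (A) and node 3 (B) by series/parallel combination:
  Rp1 = R1 ‖ R2 (parallel, both between nodes 0 and 1) = 1/(1/62 + 1/1.6) = 1.56 Ω
  Rp2 = R3 ‖ R4 (parallel, both between nodes 0 and 3) = 1/(1/16 + 1/6800) = 15.96 Ω
  Rs1 = Rp1 + Rp2 (series, joined only at node 0) = 1.56 + 15.96 = 17.52 Ω
  Rp3 = R5 ‖ Rs1 (parallel, both between nodes 1 and 3) = 1/(1/12 + 1/17.52) = 7.122 Ω
R_th = 7.122 Ω

Final answer: V_th = -1.976 V, R_th = 7.122 Ω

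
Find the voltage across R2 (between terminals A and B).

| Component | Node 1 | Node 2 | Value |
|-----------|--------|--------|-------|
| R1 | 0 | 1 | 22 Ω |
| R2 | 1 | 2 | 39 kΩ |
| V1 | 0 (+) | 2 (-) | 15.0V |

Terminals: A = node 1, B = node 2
R1 and R2 are in series across V1 (node 0 → node 1 → node 2), and the output A–B is taken across R2, so this is a voltage divider.
Series current: I = V1/(R1 + R2) = 15/(22 + 39000) = 15/39020 = 0.0003844 A
V_R2 = I × R2 = V1 × R2/(R1 + R2) = 15 × 39000/39020 = 14.99 V

Final answer: 14.99 V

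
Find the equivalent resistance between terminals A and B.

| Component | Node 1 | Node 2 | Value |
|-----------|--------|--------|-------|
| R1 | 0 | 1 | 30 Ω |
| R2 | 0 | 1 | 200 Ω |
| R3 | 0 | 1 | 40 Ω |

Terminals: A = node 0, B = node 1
Reduce the network between node 0 (A) and node 1 (B) by series/parallel combination:
  Rp1 = R1 ‖ R2 ‖ R3 (parallel, all between nodes 0 and 1) = 1/(1/30 + 1/200 + 1/40) = 15.79 Ω
R_eq = 15.79 Ω

Final answer: 15.79 Ω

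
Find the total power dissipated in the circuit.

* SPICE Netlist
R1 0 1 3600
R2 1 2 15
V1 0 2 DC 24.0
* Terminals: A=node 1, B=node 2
Nodal analysis, taking node 2 as the 0 V reference.
Source V1 fixes V_0 = 24 V.
KCL at each unknown node (sum of currents leaving = 0; resistances in Ω):
  Node 1: (V_1 - 24)/3600 + (V_1 - 0)/15 = 0
Collecting terms: 0.06694 × V_1 = 0.006667  =>  V_1 = 0.09959 V
Power in each resistor, P = (ΔV)²/R:
  P_R1 = (24 - 0.09959)²/3600 = 0.1587 W
  P_R2 = (0.09959 - 0)²/15 = 0.0006611 W
P_total = P_R1 + P_R2 = 0.1593 W

Final answer: 0.1593 W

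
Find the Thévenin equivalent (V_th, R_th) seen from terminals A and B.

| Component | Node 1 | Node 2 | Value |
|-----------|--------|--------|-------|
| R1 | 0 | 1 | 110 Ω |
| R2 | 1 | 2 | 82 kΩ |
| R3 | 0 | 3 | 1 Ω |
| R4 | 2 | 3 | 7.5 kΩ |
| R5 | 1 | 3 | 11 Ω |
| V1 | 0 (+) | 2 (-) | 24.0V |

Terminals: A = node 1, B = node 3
Step 1 — V_th is the open-circuit voltage V_A - V_B (nothing connected across the terminals).
Nodal analysis, taking node 2 as the 0 V reference.
Source V1 fixes V_0 = 24 V.
KCL at each unknown node (sum of currents leaving = 0; resistances in Ω):
  Node 1: (V_1 - 24)/110 + (V_1 - 0)/82000 + (V_1 - V_3)/11 = 0
  Node 3: (V_3 - 24)/1 + (V_3 - 0)/7500 + (V_3 - V_1)/11 = 0
Collecting terms (coefficients in siemens):
  0.1·V_1 - 0.09091·V_3 = 0.2182
  1.091·V_3 - 0.09091·V_1 = 24
Determinant D = (0.1)(1.091) - (-0.09091)(-0.09091) = 0.1009
V_1 = [(0.2182)(1.091) - (-0.09091)(24)]/D = 23.99 V
V_3 = [(0.1)(24) - (0.2182)(-0.09091)]/D = 24 V
V_th = V_1 - V_3 = 23.99 - 24 = -0.002614 V
Step 2 — R_th: zero the source — replace V1 by a short circuit (node 2 merges into node 0) — and find the resistance seen between A (node 1) and B (node 3).
Reduce the network between node 1 (A) and node 3 (B) by series/parallel combination:
  Rp1 = R1 ‖ R2 (parallel, both between nodes 0 and 1) = 1/(1/110 + 1/82000) = 109.9 Ω
  Rp2 = R3 ‖ R4 (parallel, both between nodes 0 and 3) = 1/(1/1 + 1/7500) = 0.9999 Ω
  Rs1 = Rp1 + Rp2 (series, joined only at node 0) = 109.9 + 0.9999 = 110.9 Ω
  Rp3 = R5 ‖ Rs1 (parallel, both between nodes 1 and 3) = 1/(1/11 + 1/110.9) = 10.01 Ω
R_th = 10.01 Ω

Final answer: V_th = -0.002614 V, R_th = 10.01 Ω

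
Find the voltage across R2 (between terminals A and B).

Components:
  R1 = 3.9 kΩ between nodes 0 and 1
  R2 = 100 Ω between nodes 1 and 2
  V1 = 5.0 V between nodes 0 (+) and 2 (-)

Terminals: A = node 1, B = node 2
R1 and R2 are in series across V1 (node 0 → node 1 → node 2), and the output A–B is taken across R2, so this is a voltage divider.
Series current: I = V1/(R1 + R2) = 5/(3900 + 100) = 5/4000 = 0.00125 A
V_R2 = I × R2 = V1 × R2/(R1 + R2) = 5 × 100/4000 = 0.125 V

Final answer: 0.125 V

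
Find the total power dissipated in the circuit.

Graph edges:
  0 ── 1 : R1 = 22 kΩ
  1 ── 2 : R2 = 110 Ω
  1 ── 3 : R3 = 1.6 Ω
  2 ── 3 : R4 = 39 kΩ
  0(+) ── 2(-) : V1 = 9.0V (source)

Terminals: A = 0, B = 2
Nodal analysis, taking node 2 as the 0 V reference.
Source V1 fixes V_0 = 9 V.
KCL at each unknown node (sum of currents leaving = 0; resistances in Ω):
  Node 1: (V_1 - 9)/22000 + (V_1 - 0)/110 + (V_1 - V_3)/1.6 = 0
  Node 3: (V_3 - V_1)/1.6 + (V_3 - 0)/39000 = 0
Collecting terms (coefficients in siemens):
  0.6341·V_1 - 0.625·V_3 = 0.0004091
  0.625·V_3 - 0.625·V_1 = 0
Determinant D = (0.6341)(0.625) - (-0.625)(-0.625) = 0.005726
V_1 = [(0.0004091)(0.625) - (-0.625)(0)]/D = 0.04465 V
V_3 = [(0.6341)(0) - (0.0004091)(-0.625)]/D = 0.04465 V
Power in each resistor, P = (ΔV)²/R:
  P_R1 = (9 - 0.04465)²/22000 = 0.003645 W
  P_R2 = (0.04465 - 0)²/110 = 0.00001812 W
  P_R3 = (0.04465 - 0.04465)²/1.6 = 0.000000000002097 W
  P_R4 = (0 - 0.04465)²/39000 = 0.00000005112 W
P_total = P_R1 + P_R2 + P_R3 + P_R4 = 0.003664 W

Final answer: 0.003664 W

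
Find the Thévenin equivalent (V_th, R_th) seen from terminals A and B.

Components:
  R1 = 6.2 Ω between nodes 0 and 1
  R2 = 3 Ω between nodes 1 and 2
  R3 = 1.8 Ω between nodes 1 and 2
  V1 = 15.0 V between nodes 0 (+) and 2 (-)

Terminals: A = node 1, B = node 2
Step 1 — V_th is the open-circuit voltage V_A - V_B (nothing connected across the terminals).
Nodal analysis, taking node 2 as the 0 V reference.
Source V1 fixes V_0 = 15 V.
KCL at each unknown node (sum of currents leaving = 0; resistances in Ω):
  Node 1: (V_1 - 15)/6.2 + (V_1 - 0)/3 + (V_1 - 0)/1.8 = 0
Collecting terms: 1.05 × V_1 = 2.419  =>  V_1 = 2.304 V
V_th = V_1 - V_2 = 2.304 - 0 = 2.304 V
Step 2 — R_th: zero the source — replace V1 by a short circuit (node 2 merges into node 0) — and find the resistance seen between A (node 1) and B (node 0).
Reduce the network between node 1 (A) and node 0 (B) by series/parallel combination:
  Rp1 = R1 ‖ R2 ‖ R3 (parallel, all between nodes 0 and 1) = 1/(1/6.2 + 1/3 + 1/1.8) = 0.9522 Ω
R_th = 0.9522 Ω

Final answer: V_th = 2.304 V, R_th = 0.9522 Ω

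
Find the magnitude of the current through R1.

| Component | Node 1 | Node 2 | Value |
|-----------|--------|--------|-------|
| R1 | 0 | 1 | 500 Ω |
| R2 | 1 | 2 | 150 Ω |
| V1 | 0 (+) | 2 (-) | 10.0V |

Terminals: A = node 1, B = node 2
Nodal analysis, taking node 2 as the 0 V reference.
Source V1 fixes V_0 = 10 V.
KCL at each unknown node (sum of currents leaving = 0; resistances in Ω):
  Node 1: (V_1 - 10)/500 + (V_1 - 0)/150 = 0
Collecting terms: 0.008667 × V_1 = 0.02  =>  V_1 = 2.308 V
I_R1 = (V_0 - V_1)/R1 = (10 - 2.308)/500 = 0.01538 A
|I_R1| = 0.01538 A

Final answer: |I_R1| = 0.01538 A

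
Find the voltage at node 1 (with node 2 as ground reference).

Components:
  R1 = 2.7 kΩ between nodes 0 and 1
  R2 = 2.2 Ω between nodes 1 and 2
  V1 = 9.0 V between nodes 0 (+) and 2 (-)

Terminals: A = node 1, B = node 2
Nodal analysis, taking node 2 as the 0 V reference.
Source V1 fixes V_0 = 9 V.
KCL at each unknown node (sum of currents leaving = 0; resistances in Ω):
  Node 1: (V_1 - 9)/2700 + (V_1 - 0)/2.2 = 0
Collecting terms: 0.4549 × V_1 = 0.003333  =>  V_1 = 0.007327 V
The requested potential is V_1 = 0.007327 V.

Final answer: V_1 = 0.007327 V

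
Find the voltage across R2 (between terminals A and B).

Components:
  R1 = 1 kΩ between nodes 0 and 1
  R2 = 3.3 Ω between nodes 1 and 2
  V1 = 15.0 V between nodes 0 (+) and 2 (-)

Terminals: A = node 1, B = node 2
R1 and R2 are in series across V1 (node 0 → node 1 → node 2), and the output A–B is taken across R2, so this is a voltage divider.
Series current: I = V1/(R1 + R2) = 15/(1000 + 3.3) = 15/1003 = 0.01495 A
V_R2 = I × R2 = V1 × R2/(R1 + R2) = 15 × 3.3/1003 = 0.04934 V

Final answer: 0.04934 V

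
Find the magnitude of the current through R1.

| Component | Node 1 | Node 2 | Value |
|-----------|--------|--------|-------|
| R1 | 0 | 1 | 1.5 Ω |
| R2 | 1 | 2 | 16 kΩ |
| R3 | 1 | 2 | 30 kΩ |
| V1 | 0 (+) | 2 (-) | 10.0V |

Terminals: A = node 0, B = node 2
Nodal analysis, taking node 2 as the 0 V reference.
Source V1 fixes V_0 = 10 V.
KCL at each unknown node (sum of currents leaving = 0; resistances in Ω):
  Node 1: (V_1 - 10)/1.5 + (V_1 - 0)/16000 + (V_1 - 0)/30000 = 0
Collecting terms: 0.6668 × V_1 = 6.667  =>  V_1 = 9.999 V
I_R1 = (V_0 - V_1)/R1 = (10 - 9.999)/1.5 = 0.0009582 A
|I_R1| = 0.0009582 A

Final answer: |I_R1| = 0.0009582 A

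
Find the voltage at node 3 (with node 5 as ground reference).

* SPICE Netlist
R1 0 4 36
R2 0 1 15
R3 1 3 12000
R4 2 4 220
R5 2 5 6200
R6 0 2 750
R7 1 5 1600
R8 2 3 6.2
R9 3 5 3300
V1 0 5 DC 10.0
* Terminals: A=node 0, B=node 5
Nodal analysis, taking node 5 as the 0 V reference.
Source V1 fixes V_0 = 10 V.
KCL at each unknown node (sum of currents leaving = 0; resistances in Ω):
  Node 1: (V_1 - 10)/15 + (V_1 - V_3)/12000 + (V_1 - 0)/1600 = 0
  Node 2: (V_2 - V_4)/220 + (V_2 - 0)/6200 + (V_2 - 10)/750 + (V_2 - V_3)/6.2 = 0
  Node 3: (V_3 - V_1)/12000 + (V_3 - V_2)/6.2 + (V_3 - 0)/3300 = 0
  Node 4: (V_4 - 10)/36 + (V_4 - V_2)/220 = 0
Collecting terms (coefficients in siemens):
  0.06738·V_1 - 0.00008333·V_3 = 0.6667
  0.1673·V_2 - 0.1613·V_3 - 0.004545·V_4 = 0.01333
  0.1617·V_3 - 0.00008333·V_1 - 0.1613·V_2 = 0
  0.03232·V_4 - 0.004545·V_2 = 0.2778
Solving these 4 simultaneous equations (Gaussian elimination) gives:
  V_1 = 9.906 V, V_2 = 9.197 V, V_3 = 9.181 V, V_4 = 9.887 V
The requested potential is V_3 = 9.181 V.

Final answer: V_3 = 9.181 V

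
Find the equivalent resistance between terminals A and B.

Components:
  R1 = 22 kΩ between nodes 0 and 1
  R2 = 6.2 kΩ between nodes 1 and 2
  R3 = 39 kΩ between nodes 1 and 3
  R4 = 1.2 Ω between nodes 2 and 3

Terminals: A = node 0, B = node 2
Reduce the network between node 0 (A) and node 2 (B) by series/parallel combination:
  Rs1 = R3 + R4 (series, joined only at node 3) = 39000 + 1.2 = 39000 Ω
  Rp1 = R2 ‖ Rs1 (parallel, both between nodes 1 and 2) = 1/(1/6200 + 1/39000) = 5350 Ω
  Rs2 = R1 + Rp1 (series, joined only at node 1) = 22000 + 5350 = 27350 Ω
R_eq = 27.35 kΩ

Final answer: 27.35 kΩ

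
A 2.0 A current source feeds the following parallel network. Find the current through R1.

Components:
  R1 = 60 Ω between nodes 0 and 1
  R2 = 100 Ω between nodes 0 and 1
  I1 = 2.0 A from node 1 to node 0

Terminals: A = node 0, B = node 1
All resistors sit directly between nodes 0 and 1, so they are in parallel and share one voltage V; the full source current 2 A splits among them.
1/R_par = 1/60 + 1/100 = 0.02667 S  =>  R_par = 37.5 Ω
V = I × R_par = 2 × 37.5 = 75 V
I_R1 = V/R1 = 75/60 = 1.25 A

Final answer: 1.25 A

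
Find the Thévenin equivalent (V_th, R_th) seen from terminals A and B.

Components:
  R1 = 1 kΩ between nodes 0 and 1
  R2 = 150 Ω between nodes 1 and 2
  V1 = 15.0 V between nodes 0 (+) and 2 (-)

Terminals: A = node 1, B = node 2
Step 1 — V_th is the open-circuit voltage V_A - V_B (nothing connected across the terminals).
Nodal analysis, taking node 2 as the 0 V reference.
Source V1 fixes V_0 = 15 V.
KCL at each unknown node (sum of currents leaving = 0; resistances in Ω):
  Node 1: (V_1 - 15)/1000 + (V_1 - 0)/150 = 0
Collecting terms: 0.007667 × V_1 = 0.015  =>  V_1 = 1.957 V
V_th = V_1 - V_2 = 1.957 - 0 = 1.957 V
Step 2 — R_th: zero the source — replace V1 by a short circuit (node 2 merges into node 0) — and find the resistance seen between A (node 1) and B (node 0).
Reduce the network between node 1 (A) and node 0 (B) by series/parallel combination:
  Rp1 = R1 ‖ R2 (parallel, both between nodes 0 and 1) = 1/(1/1000 + 1/150) = 130.4 Ω
R_th = 130.4 Ω

Final answer: V_th = 1.957 V, R_th = 130.4 Ω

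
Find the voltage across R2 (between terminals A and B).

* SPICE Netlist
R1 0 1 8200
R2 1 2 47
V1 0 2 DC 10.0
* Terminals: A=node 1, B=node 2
R1 and R2 are in series across V1 (node 0 → node 1 → node 2), and the output A–B is taken across R2, so this is a voltage divider.
Series current: I = V1/(R1 + R2) = 10/(8200 + 47) = 10/8247 = 0.001213 A
V_R2 = I × R2 = V1 × R2/(R1 + R2) = 10 × 47/8247 = 0.05699 V

Final answer: 0.05699 V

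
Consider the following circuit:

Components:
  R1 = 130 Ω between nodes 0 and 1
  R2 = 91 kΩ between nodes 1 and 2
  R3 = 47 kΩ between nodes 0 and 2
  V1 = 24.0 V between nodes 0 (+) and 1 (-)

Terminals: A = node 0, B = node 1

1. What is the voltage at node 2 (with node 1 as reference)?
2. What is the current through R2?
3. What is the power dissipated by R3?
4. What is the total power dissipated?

Nodal analysis, taking node 1 as the 0 V reference.
Source V1 fixes V_0 = 24 V.
KCL at each unknown node (sum of currents leaving = 0; resistances in Ω):
  Node 2: (V_2 - 0)/91000 + (V_2 - 24)/47000 = 0
Collecting terms: 0.00003227 × V_2 = 0.0005106  =>  V_2 = 15.83 V
Part 1:
  Read off the nodal solution: V_2 = 15.83 V
Part 2:
  I_R2 = (V_1 - V_2)/R2 = (0 - 15.83)/91000 = -0.0001739 A
  Magnitude: I_R2 = 0.0001739 A
Part 3:
  I_R3 = (V_0 - V_2)/R3 = (24 - 15.83)/47000 = 0.0001739 A
  P_R3 = I_R3² × R3 = (0.0001739)² × 47000 = 0.001422 W
Part 4:
  Power in each resistor, P = (ΔV)²/R:
    P_R1 = (24 - 0)²/130 = 4.431 W
    P_R2 = (0 - 15.83)²/91000 = 0.002752 W
    P_R3 = (24 - 15.83)²/47000 = 0.001422 W
  P_total = P_R1 + P_R2 + P_R3 = 4.435 W

Final answers:
1. V_2 = 15.83 V
2. I_R2 = 0.0001739 A
3. P_R3 = 0.001422 W
4. P_total = 4.435 W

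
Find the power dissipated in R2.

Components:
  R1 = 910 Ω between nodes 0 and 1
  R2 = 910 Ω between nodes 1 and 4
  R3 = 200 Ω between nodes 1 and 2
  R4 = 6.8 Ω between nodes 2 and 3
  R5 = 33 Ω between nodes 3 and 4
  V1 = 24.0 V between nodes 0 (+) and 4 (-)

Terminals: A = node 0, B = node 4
Nodal analysis, taking node 4 as the 0 V reference.
Source V1 fixes V_0 = 24 V.
KCL at each unknown node (sum of currents leaving = 0; resistances in Ω):
  Node 1: (V_1 - 24)/910 + (V_1 - 0)/910 + (V_1 - V_2)/200 = 0
  Node 2: (V_2 - V_1)/200 + (V_2 - V_3)/6.8 = 0
  Node 3: (V_3 - V_2)/6.8 + (V_3 - 0)/33 = 0
Collecting terms (coefficients in siemens):
  0.007198·V_1 - 0.005·V_2 = 0.02637
  0.1521·V_2 - 0.005·V_1 - 0.1471·V_3 = 0
  0.1774·V_3 - 0.1471·V_2 = 0
Solving these 3 simultaneous equations (Gaussian elimination) gives:
  V_1 = 4.142 V, V_2 = 0.6874 V, V_3 = 0.5699 V
I_R2 = (V_1 - V_4)/R2 = (4.142 - 0)/910 = 0.004551 A
P_R2 = I_R2² × R2 = (0.004551)² × 910 = 0.01885 W

Final answer: 0.01885 W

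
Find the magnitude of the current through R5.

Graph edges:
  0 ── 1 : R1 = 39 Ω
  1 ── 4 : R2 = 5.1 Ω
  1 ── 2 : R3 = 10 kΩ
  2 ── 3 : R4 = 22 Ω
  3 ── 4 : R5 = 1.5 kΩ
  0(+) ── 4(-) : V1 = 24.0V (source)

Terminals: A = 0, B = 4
Nodal analysis, taking node 4 as the 0 V reference.
Source V1 fixes V_0 = 24 V.
KCL at each unknown node (sum of currents leaving = 0; resistances in Ω):
  Node 1: (V_1 - 24)/39 + (V_1 - 0)/5.1 + (V_1 - V_2)/10000 = 0
  Node 2: (V_2 - V_1)/10000 + (V_2 - V_3)/22 = 0
  Node 3: (V_3 - V_2)/22 + (V_3 - 0)/1500 = 0
Collecting terms (coefficients in siemens):
  0.2218·V_1 - 0.0001·V_2 = 0.6154
  0.04555·V_2 - 0.0001·V_1 - 0.04545·V_3 = 0
  0.04612·V_3 - 0.04545·V_2 = 0
Solving these 3 simultaneous equations (Gaussian elimination) gives:
  V_1 = 2.774 V, V_2 = 0.3665 V, V_3 = 0.3612 V
I_R5 = (V_3 - V_4)/R5 = (0.3612 - 0)/1500 = 0.0002408 A
|I_R5| = 0.0002408 A

Final answer: |I_R5| = 0.0002408 A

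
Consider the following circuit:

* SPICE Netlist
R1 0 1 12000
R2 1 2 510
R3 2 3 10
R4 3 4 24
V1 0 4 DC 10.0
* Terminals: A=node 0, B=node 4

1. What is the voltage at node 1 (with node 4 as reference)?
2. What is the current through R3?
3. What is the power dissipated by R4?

Nodal analysis, taking node 4 as the 0 V reference.
Source V1 fixes V_0 = 10 V.
KCL at each unknown node (sum of currents leaving = 0; resistances in Ω):
  Node 1: (V_1 - 10)/12000 + (V_1 - V_2)/510 = 0
  Node 2: (V_2 - V_1)/510 + (V_2 - V_3)/10 = 0
  Node 3: (V_3 - V_2)/10 + (V_3 - 0)/24 = 0
Collecting terms (coefficients in siemens):
  0.002044·V_1 - 0.001961·V_2 = 0.0008333
  0.102·V_2 - 0.001961·V_1 - 0.1·V_3 = 0
  0.1417·V_3 - 0.1·V_2 = 0
Solving these 3 simultaneous equations (Gaussian elimination) gives:
  V_1 = 0.4337 V, V_2 = 0.0271 V, V_3 = 0.01913 V
Part 1:
  Read off the nodal solution: V_1 = 0.4337 V
Part 2:
  I_R3 = (V_2 - V_3)/R3 = (0.0271 - 0.01913)/10 = 0.0007972 A
  Magnitude: I_R3 = 0.0007972 A
Part 3:
  I_R4 = (V_3 - V_4)/R4 = (0.01913 - 0)/24 = 0.0007972 A
  P_R4 = I_R4² × R4 = (0.0007972)² × 24 = 0.00001525 W

Final answers:
1. V_1 = 0.4337 V
2. I_R3 = 0.0007972 A
3. P_R4 = 1.525e-05 W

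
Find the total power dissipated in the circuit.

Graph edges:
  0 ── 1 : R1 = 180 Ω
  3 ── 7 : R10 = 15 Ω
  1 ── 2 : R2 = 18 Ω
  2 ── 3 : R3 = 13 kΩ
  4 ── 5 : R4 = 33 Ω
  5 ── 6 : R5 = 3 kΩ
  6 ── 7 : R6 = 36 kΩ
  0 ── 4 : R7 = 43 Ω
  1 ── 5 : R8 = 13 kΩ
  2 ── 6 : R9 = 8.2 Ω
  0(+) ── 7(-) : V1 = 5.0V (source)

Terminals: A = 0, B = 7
Nodal analysis, taking node 7 as the 0 V reference.
Source V1 fixes V_0 = 5 V.
KCL at each unknown node (sum of currents leaving = 0; resistances in Ω):
  Node 1: (V_1 - 5)/180 + (V_1 - V_2)/18 + (V_1 - V_5)/13000 = 0
  Node 2: (V_2 - V_1)/18 + (V_2 - V_3)/13000 + (V_2 - V_6)/8.2 = 0
  Node 3: (V_3 - V_2)/13000 + (V_3 - 0)/15 = 0
  Node 4: (V_4 - V_5)/33 + (V_4 - 5)/43 = 0
  Node 5: (V_5 - V_4)/33 + (V_5 - V_6)/3000 + (V_5 - V_1)/13000 = 0
  Node 6: (V_6 - V_5)/3000 + (V_6 - 0)/36000 + (V_6 - V_2)/8.2 = 0
Collecting terms (coefficients in siemens):
  0.06119·V_1 - 0.05556·V_2 - 0.00007692·V_5 = 0.02778
  0.1776·V_2 - 0.05556·V_1 - 0.00007692·V_3 - 0.122·V_6 = 0
  0.06674·V_3 - 0.00007692·V_2 = 0
  0.05356·V_4 - 0.0303·V_5 = 0.1163
  0.03071·V_5 - 0.00007692·V_1 - 0.0303·V_4 - 0.0003333·V_6 = 0
  0.1223·V_6 - 0.122·V_2 - 0.0003333·V_5 = 0
Solving these 6 simultaneous equations (Gaussian elimination) gives:
  V_1 = 4.914 V, V_2 = 4.906 V, V_3 = 0.005654 V, V_4 = 4.998 V
  V_5 = 4.997 V, V_6 = 4.905 V
Power in each resistor, P = (ΔV)²/R:
  P_R1 = (5 - 4.914)²/180 = 0.00004078 W
  P_R2 = (4.914 - 4.906)²/18 = 0.000004188 W
  P_R3 = (4.906 - 0.005654)²/13000 = 0.001847 W
  P_R4 = (4.998 - 4.997)²/33 = 0.0000000456 W
  P_R5 = (4.997 - 4.905)²/3000 = 0.000002846 W
  P_R6 = (4.905 - 0)²/36000 = 0.0006682 W
  P_R7 = (5 - 4.998)²/43 = 0.00000005942 W
  P_R8 = (4.914 - 4.997)²/13000 = 0.0000005281 W
  P_R9 = (4.906 - 4.905)²/8.2 = 0.00000009117 W
  P_R10 = (0.005654 - 0)²/15 = 0.000002131 W
P_total = P_R1 + P_R2 + P_R3 + P_R4 + P_R5 + P_R6 + P_R7 + P_R8 + P_R9 + P_R10 = 0.002566 W

Final answer: 0.002566 W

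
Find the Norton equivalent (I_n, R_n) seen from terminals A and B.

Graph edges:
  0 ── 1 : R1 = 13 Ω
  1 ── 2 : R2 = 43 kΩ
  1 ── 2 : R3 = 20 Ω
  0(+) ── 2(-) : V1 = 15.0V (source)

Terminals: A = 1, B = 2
Find the Thévenin equivalent first; then I_n = V_th/R_th and R_n = R_th.
Step 1 — V_th is the open-circuit voltage V_A - V_B (nothing connected across the terminals).
Nodal analysis, taking node 2 as the 0 V reference.
Source V1 fixes V_0 = 15 V.
KCL at each unknown node (sum of currents leaving = 0; resistances in Ω):
  Node 1: (V_1 - 15)/13 + (V_1 - 0)/43000 + (V_1 - 0)/20 = 0
Collecting terms: 0.1269 × V_1 = 1.154  =>  V_1 = 9.089 V
V_th = V_1 - V_2 = 9.089 - 0 = 9.089 V
Step 2 — R_th: zero the source — replace V1 by a short circuit (node 2 merges into node 0) — and find the resistance seen between A (node 1) and B (node 0).
Reduce the network between node 1 (A) and node 0 (B) by series/parallel combination:
  Rp1 = R1 ‖ R2 ‖ R3 (parallel, all between nodes 0 and 1) = 1/(1/13 + 1/43000 + 1/20) = 7.877 Ω
R_th = 7.877 Ω
I_n = V_th/R_th = 9.089/7.877 = 1.154 A, and R_n = R_th = 7.877 Ω

Final answer: I_n = 1.154 A, R_n = 7.877 Ω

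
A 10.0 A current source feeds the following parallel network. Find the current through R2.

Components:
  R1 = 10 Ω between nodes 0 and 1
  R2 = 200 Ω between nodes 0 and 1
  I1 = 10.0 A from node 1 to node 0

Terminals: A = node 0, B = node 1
All resistors sit directly between nodes 0 and 1, so they are in parallel and share one voltage V; the full source current 10 A splits among them.
1/R_par = 1/10 + 1/200 = 0.105 S  =>  R_par = 9.524 Ω
V = I × R_par = 10 × 9.524 = 95.24 V
I_R2 = V/R2 = 95.24/200 = 0.4762 A

Final answer: 0.4762 A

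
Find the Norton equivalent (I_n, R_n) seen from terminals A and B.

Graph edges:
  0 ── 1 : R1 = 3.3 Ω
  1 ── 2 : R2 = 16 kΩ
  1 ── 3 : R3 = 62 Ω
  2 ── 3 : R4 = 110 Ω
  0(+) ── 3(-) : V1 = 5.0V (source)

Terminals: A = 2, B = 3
Find the Thévenin equivalent first; then I_n = V_th/R_th and R_n = R_th.
Step 1 — V_th is the open-circuit voltage V_A - V_B (nothing connected across the terminals).
Nodal analysis, taking node 3 as the 0 V reference.
Source V1 fixes V_0 = 5 V.
KCL at each unknown node (sum of currents leaving = 0; resistances in Ω):
  Node 1: (V_1 - 5)/3.3 + (V_1 - V_2)/16000 + (V_1 - 0)/62 = 0
  Node 2: (V_2 - V_1)/16000 + (V_2 - 0)/110 = 0
Collecting terms (coefficients in siemens):
  0.3192·V_1 - 0.0000625·V_2 = 1.515
  0.009153·V_2 - 0.0000625·V_1 = 0
Determinant D = (0.3192)(0.009153) - (-0.0000625)(-0.0000625) = 0.002922
V_1 = [(1.515)(0.009153) - (-0.0000625)(0)]/D = 4.746 V
V_2 = [(0.3192)(0) - (1.515)(-0.0000625)]/D = 0.03241 V
V_th = V_2 - V_3 = 0.03241 - 0 = 0.03241 V
Step 2 — R_th: zero the source — replace V1 by a short circuit (node 3 merges into node 0) — and find the resistance seen between A (node 2) and B (node 0).
Reduce the network between node 2 (A) and node 0 (B) by series/parallel combination:
  Rp1 = R1 ‖ R3 (parallel, both between nodes 0 and 1) = 1/(1/3.3 + 1/62) = 3.133 Ω
  Rs1 = R2 + Rp1 (series, joined only at node 1) = 16000 + 3.133 = 16000 Ω
  Rp2 = R4 ‖ Rs1 (parallel, both between nodes 0 and 2) = 1/(1/110 + 1/16000) = 109.2 Ω
R_th = 109.2 Ω
I_n = V_th/R_th = 0.03241/109.2 = 0.0002966 A, and R_n = R_th = 109.2 Ω

Final answer: I_n = 0.0002966 A, R_n = 109.2 Ω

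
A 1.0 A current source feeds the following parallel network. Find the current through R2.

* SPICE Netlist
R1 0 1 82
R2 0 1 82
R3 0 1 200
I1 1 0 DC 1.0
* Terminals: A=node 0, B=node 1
All resistors sit directly between nodes 0 and 1, so they are in parallel and share one voltage V; the full source current 1 A splits among them.
1/R_par = 1/82 + 1/82 + 1/200 = 0.02939 S  =>  R_par = 34.02 Ω
V = I × R_par = 1 × 34.02 = 34.02 V
I_R2 = V/R2 = 34.02/82 = 0.4149 A

Final answer: 0.4149 A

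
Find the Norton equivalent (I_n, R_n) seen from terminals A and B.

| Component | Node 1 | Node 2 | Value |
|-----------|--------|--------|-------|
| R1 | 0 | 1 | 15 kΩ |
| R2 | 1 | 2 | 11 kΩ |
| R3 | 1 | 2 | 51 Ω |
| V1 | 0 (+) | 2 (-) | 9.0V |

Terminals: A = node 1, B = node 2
Find the Thévenin equivalent first; then I_n = V_th/R_th and R_n = R_th.
Step 1 — V_th is the open-circuit voltage V_A - V_B (nothing connected across the terminals).
Nodal analysis, taking node 2 as the 0 V reference.
Source V1 fixes V_0 = 9 V.
KCL at each unknown node (sum of currents leaving = 0; resistances in Ω):
  Node 1: (V_1 - 9)/15000 + (V_1 - 0)/11000 + (V_1 - 0)/51 = 0
Collecting terms: 0.01977 × V_1 = 0.0006  =>  V_1 = 0.03036 V
V_th = V_1 - V_2 = 0.03036 - 0 = 0.03036 V
Step 2 — R_th: zero the source — replace V1 by a short circuit (node 2 merges into node 0) — and find the resistance seen between A (node 1) and B (node 0).
Reduce the network between node 1 (A) and node 0 (B) by series/parallel combination:
  Rp1 = R1 ‖ R2 ‖ R3 (parallel, all between nodes 0 and 1) = 1/(1/15000 + 1/11000 + 1/51) = 50.59 Ω
R_th = 50.59 Ω
I_n = V_th/R_th = 0.03036/50.59 = 0.0006 A, and R_n = R_th = 50.59 Ω

Final answer: I_n = 0.0006 A, R_n = 50.59 Ω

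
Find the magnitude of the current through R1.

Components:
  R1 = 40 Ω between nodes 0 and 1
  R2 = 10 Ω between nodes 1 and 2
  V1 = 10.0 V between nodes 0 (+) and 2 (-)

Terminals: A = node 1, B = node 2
Nodal analysis, taking node 2 as the 0 V reference.
Source V1 fixes V_0 = 10 V.
KCL at each unknown node (sum of currents leaving = 0; resistances in Ω):
  Node 1: (V_1 - 10)/40 + (V_1 - 0)/10 = 0
Collecting terms: 0.125 × V_1 = 0.25  =>  V_1 = 2 V
I_R1 = (V_0 - V_1)/R1 = (10 - 2)/40 = 0.2 A
|I_R1| = 0.2 A

Final answer: |I_R1| = 0.2 A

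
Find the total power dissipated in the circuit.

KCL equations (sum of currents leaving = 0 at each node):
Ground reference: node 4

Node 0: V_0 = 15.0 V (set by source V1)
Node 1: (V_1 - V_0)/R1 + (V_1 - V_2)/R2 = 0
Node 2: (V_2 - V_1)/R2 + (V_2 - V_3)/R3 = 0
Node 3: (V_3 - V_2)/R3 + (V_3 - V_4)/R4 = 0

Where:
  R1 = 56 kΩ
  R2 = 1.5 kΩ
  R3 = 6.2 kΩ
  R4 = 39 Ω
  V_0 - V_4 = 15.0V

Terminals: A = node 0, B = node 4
Nodal analysis, taking node 4 as the 0 V reference.
Source V1 fixes V_0 = 15 V.
KCL at each unknown node (sum of currents leaving = 0; resistances in Ω):
  Node 1: (V_1 - 15)/56000 + (V_1 - V_2)/1500 = 0
  Node 2: (V_2 - V_1)/1500 + (V_2 - V_3)/6200 = 0
  Node 3: (V_3 - V_2)/6200 + (V_3 - 0)/39 = 0
Collecting terms (coefficients in siemens):
  0.0006845·V_1 - 0.0006667·V_2 = 0.0002679
  0.000828·V_2 - 0.0006667·V_1 - 0.0001613·V_3 = 0
  0.0258·V_3 - 0.0001613·V_2 = 0
Solving these 3 simultaneous equations (Gaussian elimination) gives:
  V_1 = 1.821 V, V_2 = 1.468 V, V_3 = 0.009178 V
Power in each resistor, P = (ΔV)²/R:
  P_R1 = (15 - 1.821)²/56000 = 0.003101 W
  P_R2 = (1.821 - 1.468)²/1500 = 0.00008307 W
  P_R3 = (1.468 - 0.009178)²/6200 = 0.0003434 W
  P_R4 = (0.009178 - 0)²/39 = 0.00000216 W
P_total = P_R1 + P_R2 + P_R3 + P_R4 = 0.00353 W

Final answer: 0.00353 W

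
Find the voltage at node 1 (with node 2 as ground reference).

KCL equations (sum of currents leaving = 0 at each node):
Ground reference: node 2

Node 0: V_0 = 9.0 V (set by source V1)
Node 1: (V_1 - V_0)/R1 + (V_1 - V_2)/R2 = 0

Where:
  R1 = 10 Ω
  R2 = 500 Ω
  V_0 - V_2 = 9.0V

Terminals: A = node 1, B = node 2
Nodal analysis, taking node 2 as the 0 V reference.
Source V1 fixes V_0 = 9 V.
KCL at each unknown node (sum of currents leaving = 0; resistances in Ω):
  Node 1: (V_1 - 9)/10 + (V_1 - 0)/500 = 0
Collecting terms: 0.102 × V_1 = 0.9  =>  V_1 = 8.824 V
The requested potential is V_1 = 8.824 V.

Final answer: V_1 = 8.824 V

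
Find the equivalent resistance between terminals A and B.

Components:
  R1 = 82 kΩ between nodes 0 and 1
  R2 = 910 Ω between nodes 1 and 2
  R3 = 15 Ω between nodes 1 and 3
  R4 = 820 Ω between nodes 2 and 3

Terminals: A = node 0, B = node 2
Reduce the network between node 0 (A) and node 2 (B) by series/parallel combination:
  Rs1 = R3 + R4 (series, joined only at node 3) = 15 + 820 = 835 Ω
  Rp1 = R2 ‖ Rs1 (parallel, both between nodes 1 and 2) = 1/(1/910 + 1/835) = 435.4 Ω
  Rs2 = R1 + Rp1 (series, joined only at node 1) = 82000 + 435.4 = 82440 Ω
R_eq = 82.44 kΩ

Final answer: 82.44 kΩ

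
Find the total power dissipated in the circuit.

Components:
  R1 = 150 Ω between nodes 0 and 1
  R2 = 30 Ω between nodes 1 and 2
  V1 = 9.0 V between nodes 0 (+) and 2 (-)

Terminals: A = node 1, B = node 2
Nodal analysis, taking node 2 as the 0 V reference.
Source V1 fixes V_0 = 9 V.
KCL at each unknown node (sum of currents leaving = 0; resistances in Ω):
  Node 1: (V_1 - 9)/150 + (V_1 - 0)/30 = 0
Collecting terms: 0.04 × V_1 = 0.06  =>  V_1 = 1.5 V
Power in each resistor, P = (ΔV)²/R:
  P_R1 = (9 - 1.5)²/150 = 0.375 W
  P_R2 = (1.5 - 0)²/30 = 0.075 W
P_total = P_R1 + P_R2 = 0.45 W

Final answer: 0.45 W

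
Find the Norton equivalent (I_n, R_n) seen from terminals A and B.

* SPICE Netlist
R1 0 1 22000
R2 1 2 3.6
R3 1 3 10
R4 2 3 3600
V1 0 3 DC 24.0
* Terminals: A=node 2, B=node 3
Find the Thévenin equivalent first; then I_n = V_th/R_th and R_n = R_th.
Step 1 — V_th is the open-circuit voltage V_A - V_B (nothing connected across the terminals).
Nodal analysis, taking node 3 as the 0 V reference.
Source V1 fixes V_0 = 24 V.
KCL at each unknown node (sum of currents leaving = 0; resistances in Ω):
  Node 1: (V_1 - 24)/22000 + (V_1 - V_2)/3.6 + (V_1 - 0)/10 = 0
  Node 2: (V_2 - V_1)/3.6 + (V_2 - 0)/3600 = 0
Collecting terms (coefficients in siemens):
  0.3778·V_1 - 0.2778·V_2 = 0.001091
  0.2781·V_2 - 0.2778·V_1 = 0
Determinant D = (0.3778)(0.2781) - (-0.2778)(-0.2778) = 0.0279
V_1 = [(0.001091)(0.2781) - (-0.2778)(0)]/D = 0.01087 V
V_2 = [(0.3778)(0) - (0.001091)(-0.2778)]/D = 0.01086 V
V_th = V_2 - V_3 = 0.01086 - 0 = 0.01086 V
Step 2 — R_th: zero the source — replace V1 by a short circuit (node 3 merges into node 0) — and find the resistance seen between A (node 2) and B (node 0).
Reduce the network between node 2 (A) and node 0 (B) by series/parallel combination:
  Rp1 = R1 ‖ R3 (parallel, both between nodes 0 and 1) = 1/(1/22000 + 1/10) = 9.995 Ω
  Rs1 = R2 + Rp1 (series, joined only at node 1) = 3.6 + 9.995 = 13.6 Ω
  Rp2 = R4 ‖ Rs1 (parallel, both between nodes 0 and 2) = 1/(1/3600 + 1/13.6) = 13.54 Ω
R_th = 13.54 Ω
I_n = V_th/R_th = 0.01086/13.54 = 0.000802 A, and R_n = R_th = 13.54 Ω

Final answer: I_n = 0.000802 A, R_n = 13.54 Ω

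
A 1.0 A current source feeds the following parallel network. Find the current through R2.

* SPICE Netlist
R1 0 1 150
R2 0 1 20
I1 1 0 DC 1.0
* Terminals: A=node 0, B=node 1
All resistors sit directly between nodes 0 and 1, so they are in parallel and share one voltage V; the full source current 1 A splits among them.
1/R_par = 1/150 + 1/20 = 0.05667 S  =>  R_par = 17.65 Ω
V = I × R_par = 1 × 17.65 = 17.65 V
I_R2 = V/R2 = 17.65/20 = 0.8824 A

Final answer: 0.8824 A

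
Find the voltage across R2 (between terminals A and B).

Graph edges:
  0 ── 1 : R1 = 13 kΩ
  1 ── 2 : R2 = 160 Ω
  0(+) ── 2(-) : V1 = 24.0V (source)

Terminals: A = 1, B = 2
R1 and R2 are in series across V1 (node 0 → node 1 → node 2), and the output A–B is taken across R2, so this is a voltage divider.
Series current: I = V1/(R1 + R2) = 24/(13000 + 160) = 24/13160 = 0.001824 A
V_R2 = I × R2 = V1 × R2/(R1 + R2) = 24 × 160/13160 = 0.2918 V

Final answer: 0.2918 V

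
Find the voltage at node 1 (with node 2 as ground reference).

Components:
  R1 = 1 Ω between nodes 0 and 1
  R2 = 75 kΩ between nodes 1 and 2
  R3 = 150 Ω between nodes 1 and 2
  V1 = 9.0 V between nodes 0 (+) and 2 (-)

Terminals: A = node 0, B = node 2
Nodal analysis, taking node 2 as the 0 V reference.
Source V1 fixes V_0 = 9 V.
KCL at each unknown node (sum of currents leaving = 0; resistances in Ω):
  Node 1: (V_1 - 9)/1 + (V_1 - 0)/75000 + (V_1 - 0)/150 = 0
Collecting terms: 1.007 × V_1 = 9  =>  V_1 = 8.94 V
The requested potential is V_1 = 8.94 V.

Final answer: V_1 = 8.94 V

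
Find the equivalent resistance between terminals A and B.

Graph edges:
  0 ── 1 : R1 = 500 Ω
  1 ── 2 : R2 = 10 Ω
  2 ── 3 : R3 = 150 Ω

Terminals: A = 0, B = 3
Reduce the network between node 0 (A) and node 3 (B) by series/parallel combination:
  Rs1 = R1 + R2 (series, joined only at node 1) = 500 + 10 = 510 Ω
  Rs2 = R3 + Rs1 (series, joined only at node 2) = 150 + 510 = 660 Ω
R_eq = 660 Ω

Final answer: 660 Ω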